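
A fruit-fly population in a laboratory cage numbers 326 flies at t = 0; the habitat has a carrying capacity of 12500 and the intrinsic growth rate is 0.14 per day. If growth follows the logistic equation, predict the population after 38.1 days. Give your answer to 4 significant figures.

10590 flies

A = (K − N₀)/N₀ = (12500 − 326)/326 = 37.344.
N(t) = K/(1 + A·e^(−rt)) = 12500/(1 + 37.344×e^(−0.14×38.1)).
e^(−5.334) = 0.0048247; denominator = 1 + 37.344×0.0048247 = 1.1802.
N = 12500/1.1802 = 10591.7.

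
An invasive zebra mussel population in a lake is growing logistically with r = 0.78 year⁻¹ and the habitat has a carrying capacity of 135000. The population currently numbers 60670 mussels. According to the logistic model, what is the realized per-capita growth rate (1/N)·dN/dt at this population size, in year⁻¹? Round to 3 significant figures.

(1/N)·dN/dt = r(1 − N/K) = 0.78 × (1 − 60670/135000).
= 0.78 × 0.55059 = 0.42946.

0.429 per year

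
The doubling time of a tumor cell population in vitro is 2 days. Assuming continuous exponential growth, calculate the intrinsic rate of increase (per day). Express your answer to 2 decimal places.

0.35 per day

r = ln(2)/t_d = 0.6931/2 = 0.34657.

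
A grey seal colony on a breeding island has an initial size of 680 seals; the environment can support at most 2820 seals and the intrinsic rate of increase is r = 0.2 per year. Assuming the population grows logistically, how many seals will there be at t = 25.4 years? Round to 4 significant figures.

2766 seals

A = (K − N₀)/N₀ = (2820 − 680)/680 = 3.1471.
N(t) = K/(1 + A·e^(−rt)) = 2820/(1 + 3.1471×e^(−0.2×25.4)).
e^(−5.08) = 0.0062199; denominator = 1 + 3.1471×0.0062199 = 1.0196.
N = 2820/1.0196 = 2765.86.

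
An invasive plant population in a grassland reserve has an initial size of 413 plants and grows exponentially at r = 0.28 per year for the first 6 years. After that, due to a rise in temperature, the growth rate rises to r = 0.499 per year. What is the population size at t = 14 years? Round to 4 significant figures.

Phase 1: N(6) = 413·e^(0.28×6) = 413·e^1.68 = 2215.97.
Phase 2 runs for 14 − 6 = 8 years at r = 0.499.
N(14) = 2215.97·e^(0.499×8) = 2215.97·e^3.992 = 120024.

120000 plants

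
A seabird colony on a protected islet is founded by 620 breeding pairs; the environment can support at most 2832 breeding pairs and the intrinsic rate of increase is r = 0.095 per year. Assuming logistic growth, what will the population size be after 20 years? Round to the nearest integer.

A = (K − N₀)/N₀ = (2832 − 620)/620 = 3.5677.
N(t) = K/(1 + A·e^(−rt)) = 2832/(1 + 3.5677×e^(−0.095×20)).
e^(−1.9) = 0.14957; denominator = 1 + 3.5677×0.14957 = 1.5336.
N = 2832/1.5336 = 1846.61.

1847 breeding pairs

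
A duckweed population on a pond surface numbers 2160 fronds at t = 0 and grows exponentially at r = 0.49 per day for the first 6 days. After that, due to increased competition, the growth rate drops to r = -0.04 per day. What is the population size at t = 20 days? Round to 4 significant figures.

23340 fronds

Phase 1: N(6) = 2160·e^(0.49×6) = 2160·e^2.94 = 40858.2.
Phase 2 runs for 20 − 6 = 14 days at r = -0.04.
N(20) = 40858.2·e^(-0.04×14) = 40858.2·e^-0.56 = 23338.6.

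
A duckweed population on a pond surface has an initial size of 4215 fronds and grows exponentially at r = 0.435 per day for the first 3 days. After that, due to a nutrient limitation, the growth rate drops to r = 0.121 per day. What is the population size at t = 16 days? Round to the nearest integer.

Phase 1: N(3) = 4215·e^(0.435×3) = 4215·e^1.305 = 15543.6.
Phase 2 runs for 16 − 3 = 13 days at r = 0.121.
N(16) = 15543.6·e^(0.121×13) = 15543.6·e^1.573 = 74937.1.

74937 fronds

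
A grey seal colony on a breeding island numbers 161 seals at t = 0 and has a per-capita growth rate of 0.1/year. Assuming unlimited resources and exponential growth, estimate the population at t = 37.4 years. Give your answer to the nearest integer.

N(t) = N₀·e^(rt) = 161 × e^(0.1×37.4) = 161 × e^3.74.
e^3.74 ≈ 42.098, so N ≈ 161 × 42.098 = 6777.78.

6778 seals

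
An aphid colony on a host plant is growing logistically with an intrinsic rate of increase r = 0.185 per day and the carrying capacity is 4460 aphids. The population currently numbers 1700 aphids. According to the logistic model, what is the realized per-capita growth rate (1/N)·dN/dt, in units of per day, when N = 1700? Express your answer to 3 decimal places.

0.114 per day

(1/N)·dN/dt = r(1 − N/K) = 0.185 × (1 − 1700/4460).
= 0.185 × 0.61883 = 0.11448.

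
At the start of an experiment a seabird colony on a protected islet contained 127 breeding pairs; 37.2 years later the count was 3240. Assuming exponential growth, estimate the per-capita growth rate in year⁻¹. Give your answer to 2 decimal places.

0.09 per year

From N(t) = N₀·e^(rt): e^(r·37.2) = 3240/127 = 25.512.
r·37.2 = ln(25.512) = 3.2391, so r = 3.2391/37.2 = 0.087074.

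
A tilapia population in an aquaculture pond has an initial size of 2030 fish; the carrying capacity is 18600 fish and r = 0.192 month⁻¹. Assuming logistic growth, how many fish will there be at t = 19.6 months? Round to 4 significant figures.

15640 fish

A = (K − N₀)/N₀ = (18600 − 2030)/2030 = 8.1626.
N(t) = K/(1 + A·e^(−rt)) = 18600/(1 + 8.1626×e^(−0.192×19.6)).
e^(−3.763) = 0.023209; denominator = 1 + 8.1626×0.023209 = 1.1894.
N = 18600/1.1894 = 15637.5.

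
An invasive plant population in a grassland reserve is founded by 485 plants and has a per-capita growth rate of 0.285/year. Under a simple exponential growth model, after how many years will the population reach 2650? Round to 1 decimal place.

Set N₀·e^(rt) = 2650: e^(0.285·t) = 2650/485 = 5.4639.
0.285·t = ln(5.4639) = 1.6982, so t = 1.6982/0.285 = 5.9585.

6.0 years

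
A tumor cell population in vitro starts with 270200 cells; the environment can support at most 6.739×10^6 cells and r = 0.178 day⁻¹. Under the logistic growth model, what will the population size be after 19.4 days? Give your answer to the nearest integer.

3834233 cells

A = (K − N₀)/N₀ = (6.739×10^6 − 270200)/270200 = 23.941.
N(t) = K/(1 + A·e^(−rt)) = 6.739×10^6/(1 + 23.941×e^(−0.178×19.4)).
e^(−3.453) = 0.031644; denominator = 1 + 23.941×0.031644 = 1.7576.
N = 6.739×10^6/1.7576 = 3.834233×10^6.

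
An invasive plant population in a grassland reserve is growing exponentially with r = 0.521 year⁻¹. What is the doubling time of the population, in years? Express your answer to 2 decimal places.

Doubling time t_d = ln(2)/r = 0.6931/0.521 = 1.3304.

1.33 years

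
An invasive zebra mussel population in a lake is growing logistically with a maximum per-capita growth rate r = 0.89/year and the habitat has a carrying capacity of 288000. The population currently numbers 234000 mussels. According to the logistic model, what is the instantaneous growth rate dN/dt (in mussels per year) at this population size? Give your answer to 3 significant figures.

dN/dt = rN(1 − N/K) = 0.89 × 234000 × (1 − 234000/288000).
1 − 234000/288000 = 0.1875; dN/dt = 0.89 × 234000 × 0.1875 = 39049.

39000 mussels per year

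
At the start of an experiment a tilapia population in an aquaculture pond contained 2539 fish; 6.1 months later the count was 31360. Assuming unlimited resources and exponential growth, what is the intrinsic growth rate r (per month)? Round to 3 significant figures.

From N(t) = N₀·e^(rt): e^(r·6.1) = 31360/2539 = 12.351.
r·6.1 = ln(12.351) = 2.5138, so r = 2.5138/6.1 = 0.41209.

0.412 per month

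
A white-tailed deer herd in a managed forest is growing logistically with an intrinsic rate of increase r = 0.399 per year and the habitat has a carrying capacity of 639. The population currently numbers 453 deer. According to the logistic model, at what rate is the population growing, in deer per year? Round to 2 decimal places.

52.61 deer per year

dN/dt = rN(1 − N/K) = 0.399 × 453 × (1 − 453/639).
1 − 453/639 = 0.29108; dN/dt = 0.399 × 453 × 0.29108 = 52.612.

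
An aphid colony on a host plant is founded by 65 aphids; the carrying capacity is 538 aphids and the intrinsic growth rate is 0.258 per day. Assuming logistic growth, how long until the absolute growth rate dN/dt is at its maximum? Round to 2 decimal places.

Logistic growth is fastest at N = K/2 = 269.
A = (K − N₀)/N₀ = 7.2769. Set K/(1 + A·e^(−rt)) = K/2 → A·e^(−rt) = 1.
e^(−0.258t) = 1/7.2769 = 0.137421, so t = ln(7.2769)/0.258 = 1.9847/0.258 = 7.6927.

7.69 days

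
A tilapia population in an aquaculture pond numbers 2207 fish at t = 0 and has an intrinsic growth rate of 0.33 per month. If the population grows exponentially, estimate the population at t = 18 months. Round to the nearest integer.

838516 fish

N(t) = N₀·e^(rt) = 2207 × e^(0.33×18) = 2207 × e^5.94.
e^5.94 ≈ 379.93, so N ≈ 2207 × 379.93 = 838516.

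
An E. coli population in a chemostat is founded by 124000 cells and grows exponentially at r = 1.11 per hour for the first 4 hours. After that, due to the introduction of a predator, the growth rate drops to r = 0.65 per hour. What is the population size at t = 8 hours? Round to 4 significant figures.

Phase 1: N(4) = 124000·e^(1.11×4) = 124000·e^4.44 = 1.051209×10^7.
Phase 2 runs for 8 − 4 = 4 hours at r = 0.65.
N(8) = 1.051209×10^7·e^(0.65×4) = 1.051209×10^7·e^2.6 = 1.415321×10^8.

141500000 cells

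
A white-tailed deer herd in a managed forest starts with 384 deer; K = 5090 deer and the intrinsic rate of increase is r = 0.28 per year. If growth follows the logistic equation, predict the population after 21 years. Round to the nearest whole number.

4921 deer

A = (K − N₀)/N₀ = (5090 − 384)/384 = 12.255.
N(t) = K/(1 + A·e^(−rt)) = 5090/(1 + 12.255×e^(−0.28×21)).
e^(−5.88) = 0.0027948; denominator = 1 + 12.255×0.0027948 = 1.0343.
N = 5090/1.0343 = 4921.44.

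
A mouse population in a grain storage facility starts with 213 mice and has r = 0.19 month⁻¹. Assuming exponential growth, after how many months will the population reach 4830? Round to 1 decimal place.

16.4 months

Set N₀·e^(rt) = 4830: e^(0.19·t) = 4830/213 = 22.676.
0.19·t = ln(22.676) = 3.1213, so t = 3.1213/0.19 = 16.428.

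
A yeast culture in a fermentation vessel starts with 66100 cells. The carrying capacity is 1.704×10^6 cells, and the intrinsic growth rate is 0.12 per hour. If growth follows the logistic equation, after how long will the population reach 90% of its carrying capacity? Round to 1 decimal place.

45.1 hours

A = (K − N₀)/N₀ = (1.704×10^6 − 66100)/66100 = 24.779.
Solve 1.704×10^6/(1 + 24.779·e^(−0.12t)) = 1.5336×10^6: 1 + 24.779·e^(−0.12t) = 1.1111, so e^(−0.12t) = 0.00448406.
−0.12·t = ln(0.00448406) = -5.4072, so t = 5.4072/0.12 = 45.06.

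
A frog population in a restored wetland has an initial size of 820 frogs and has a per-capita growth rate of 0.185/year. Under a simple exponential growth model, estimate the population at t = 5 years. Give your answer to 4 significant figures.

2068 frogs

N(t) = N₀·e^(rt) = 820 × e^(0.185×5) = 820 × e^0.925.
e^0.925 ≈ 2.5219, so N ≈ 820 × 2.5219 = 2067.93.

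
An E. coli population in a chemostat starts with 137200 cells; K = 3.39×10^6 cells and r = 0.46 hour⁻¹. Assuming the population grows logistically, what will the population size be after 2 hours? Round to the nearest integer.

A = (K − N₀)/N₀ = (3.39×10^6 − 137200)/137200 = 23.708.
N(t) = K/(1 + A·e^(−rt)) = 3.39×10^6/(1 + 23.708×e^(−0.46×2)).
e^(−0.92) = 0.39852; denominator = 1 + 23.708×0.39852 = 10.448.
N = 3.39×10^6/10.448 = 324456.

324456 cells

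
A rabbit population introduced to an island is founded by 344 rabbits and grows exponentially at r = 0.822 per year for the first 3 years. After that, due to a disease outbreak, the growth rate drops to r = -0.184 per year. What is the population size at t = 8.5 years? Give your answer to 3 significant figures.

1470 rabbits

Phase 1: N(3) = 344·e^(0.822×3) = 344·e^2.466 = 4050.69.
Phase 2 runs for 8.5 − 3 = 5.5 years at r = -0.184.
N(8.5) = 4050.69·e^(-0.184×5.5) = 4050.69·e^-1.012 = 1472.39.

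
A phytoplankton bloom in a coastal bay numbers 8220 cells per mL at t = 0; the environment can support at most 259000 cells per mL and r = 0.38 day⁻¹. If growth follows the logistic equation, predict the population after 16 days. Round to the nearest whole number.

242099 cells per mL

A = (K − N₀)/N₀ = (259000 − 8220)/8220 = 30.509.
N(t) = K/(1 + A·e^(−rt)) = 259000/(1 + 30.509×e^(−0.38×16)).
e^(−6.08) = 0.0022882; denominator = 1 + 30.509×0.0022882 = 1.0698.
N = 259000/1.0698 = 242099.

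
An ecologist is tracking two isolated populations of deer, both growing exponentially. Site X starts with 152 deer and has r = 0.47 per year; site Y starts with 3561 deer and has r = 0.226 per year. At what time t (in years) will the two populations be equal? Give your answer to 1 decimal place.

12.9 years

Set 152·e^(0.47t) = 3561·e^(0.226t).
e^((0.47 − 0.226)t) = 3561/152 → e^(0.244·t) = 23.428.
0.244·t = ln(23.428) = 3.1539, so t = 3.1539/0.244 = 12.926.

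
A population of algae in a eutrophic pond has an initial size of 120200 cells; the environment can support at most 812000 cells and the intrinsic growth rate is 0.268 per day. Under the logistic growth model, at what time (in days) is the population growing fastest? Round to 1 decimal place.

6.5 days

Logistic growth is fastest at N = K/2 = 406000.
A = (K − N₀)/N₀ = 5.7554. Set K/(1 + A·e^(−rt)) = K/2 → A·e^(−rt) = 1.
e^(−0.268t) = 1/5.7554 = 0.17375, so t = ln(5.7554)/0.268 = 1.7501/0.268 = 6.5304.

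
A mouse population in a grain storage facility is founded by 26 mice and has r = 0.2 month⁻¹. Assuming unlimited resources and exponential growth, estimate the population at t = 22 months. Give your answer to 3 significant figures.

N(t) = N₀·e^(rt) = 26 × e^(0.2×22) = 26 × e^4.4.
e^4.4 ≈ 81.451, so N ≈ 26 × 81.451 = 2117.72.

2120 mice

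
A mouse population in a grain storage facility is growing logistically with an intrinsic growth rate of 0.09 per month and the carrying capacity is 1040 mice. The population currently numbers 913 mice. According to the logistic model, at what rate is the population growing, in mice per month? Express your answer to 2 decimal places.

dN/dt = rN(1 − N/K) = 0.09 × 913 × (1 − 913/1040).
1 − 913/1040 = 0.12212; dN/dt = 0.09 × 913 × 0.12212 = 10.034.

10.03 mice per month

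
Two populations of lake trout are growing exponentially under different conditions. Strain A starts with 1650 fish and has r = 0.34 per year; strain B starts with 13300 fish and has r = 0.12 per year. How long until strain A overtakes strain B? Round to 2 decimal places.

Set 1650·e^(0.34t) = 13300·e^(0.12t).
e^((0.34 − 0.12)t) = 13300/1650 → e^(0.22·t) = 8.0606.
0.22·t = ln(8.0606) = 2.087, so t = 2.087/0.22 = 9.4863.

9.49 years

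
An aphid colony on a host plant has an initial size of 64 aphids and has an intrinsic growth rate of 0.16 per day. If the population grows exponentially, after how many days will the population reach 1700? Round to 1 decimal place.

20.5 days

Set N₀·e^(rt) = 1700: e^(0.16·t) = 1700/64 = 26.562.
0.16·t = ln(26.562) = 3.2795, so t = 3.2795/0.16 = 20.497.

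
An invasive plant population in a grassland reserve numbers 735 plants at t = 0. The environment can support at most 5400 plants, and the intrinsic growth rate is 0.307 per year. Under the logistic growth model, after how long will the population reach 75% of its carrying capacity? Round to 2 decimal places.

A = (K − N₀)/N₀ = (5400 − 735)/735 = 6.3469.
Solve 5400/(1 + 6.3469·e^(−0.307t)) = 4050: 1 + 6.3469·e^(−0.307t) = 1.3333, so e^(−0.307t) = 0.0525188.
−0.307·t = ln(0.0525188) = -2.9466, so t = 2.9466/0.307 = 9.598.

9.60 years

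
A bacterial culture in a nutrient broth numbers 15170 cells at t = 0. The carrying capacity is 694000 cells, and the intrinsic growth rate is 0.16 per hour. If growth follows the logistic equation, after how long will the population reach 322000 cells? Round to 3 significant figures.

A = (K − N₀)/N₀ = (694000 − 15170)/15170 = 44.748.
Solve 694000/(1 + 44.748·e^(−0.16t)) = 322000: 1 + 44.748·e^(−0.16t) = 2.1553, so e^(−0.16t) = 0.0258173.
−0.16·t = ln(0.0258173) = -3.6567, so t = 3.6567/0.16 = 22.854.

22.9 hours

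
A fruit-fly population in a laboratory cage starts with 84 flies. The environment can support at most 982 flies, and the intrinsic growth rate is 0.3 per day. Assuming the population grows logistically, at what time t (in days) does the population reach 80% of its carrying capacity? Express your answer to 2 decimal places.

12.52 days

A = (K − N₀)/N₀ = (982 − 84)/84 = 10.69.
Solve 982/(1 + 10.69·e^(−0.3t)) = 785.6: 1 + 10.69·e^(−0.3t) = 1.25, so e^(−0.3t) = 0.0233853.
−0.3·t = ln(0.0233853) = -3.7556, so t = 3.7556/0.3 = 12.519.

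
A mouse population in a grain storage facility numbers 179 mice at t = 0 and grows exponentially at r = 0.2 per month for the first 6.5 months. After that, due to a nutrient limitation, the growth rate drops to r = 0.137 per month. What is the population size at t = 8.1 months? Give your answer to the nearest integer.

Phase 1: N(6.5) = 179·e^(0.2×6.5) = 179·e^1.3 = 656.804.
Phase 2 runs for 8.1 − 6.5 = 1.6 months at r = 0.137.
N(8.1) = 656.804·e^(0.137×1.6) = 656.804·e^0.2192 = 817.774.

818 mice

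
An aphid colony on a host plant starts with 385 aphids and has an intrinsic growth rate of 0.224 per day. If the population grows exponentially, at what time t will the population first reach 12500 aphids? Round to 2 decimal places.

15.54 days

Set N₀·e^(rt) = 12500: e^(0.224·t) = 12500/385 = 32.468.
0.224·t = ln(32.468) = 3.4802, so t = 3.4802/0.224 = 15.537.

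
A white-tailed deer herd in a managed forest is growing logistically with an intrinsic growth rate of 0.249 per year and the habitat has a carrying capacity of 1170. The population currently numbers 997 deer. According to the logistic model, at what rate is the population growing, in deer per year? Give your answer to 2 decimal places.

36.71 deer per year

dN/dt = rN(1 − N/K) = 0.249 × 997 × (1 − 997/1170).
1 − 997/1170 = 0.14786; dN/dt = 0.249 × 997 × 0.14786 = 36.707.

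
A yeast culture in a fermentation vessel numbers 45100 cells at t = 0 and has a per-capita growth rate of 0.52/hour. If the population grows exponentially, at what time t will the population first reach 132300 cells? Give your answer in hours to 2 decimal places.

Set N₀·e^(rt) = 132300: e^(0.52·t) = 132300/45100 = 2.9335.
0.52·t = ln(2.9335) = 1.0762, so t = 1.0762/0.52 = 2.0696.

2.07 hours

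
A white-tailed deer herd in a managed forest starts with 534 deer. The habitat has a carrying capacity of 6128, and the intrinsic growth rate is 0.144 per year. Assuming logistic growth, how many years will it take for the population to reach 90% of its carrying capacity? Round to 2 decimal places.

31.57 years

A = (K − N₀)/N₀ = (6128 − 534)/534 = 10.476.
Solve 6128/(1 + 10.476·e^(−0.144t)) = 5515.2: 1 + 10.476·e^(−0.144t) = 1.1111, so e^(−0.144t) = 0.0106066.
−0.144·t = ln(0.0106066) = -4.5463, so t = 4.5463/0.144 = 31.571.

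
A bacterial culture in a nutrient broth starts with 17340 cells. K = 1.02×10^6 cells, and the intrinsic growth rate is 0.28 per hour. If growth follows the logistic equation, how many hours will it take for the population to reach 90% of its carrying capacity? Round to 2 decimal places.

A = (K − N₀)/N₀ = (1.02×10^6 − 17340)/17340 = 57.824.
Solve 1.02×10^6/(1 + 57.824·e^(−0.28t)) = 918000: 1 + 57.824·e^(−0.28t) = 1.1111, so e^(−0.28t) = 0.00192156.
−0.28·t = ln(0.00192156) = -6.2546, so t = 6.2546/0.28 = 22.338.

22.34 hours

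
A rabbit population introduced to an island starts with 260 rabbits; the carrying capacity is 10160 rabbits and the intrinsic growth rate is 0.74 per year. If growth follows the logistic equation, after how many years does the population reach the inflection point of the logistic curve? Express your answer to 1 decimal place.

4.9 years

Logistic growth is fastest at N = K/2 = 5080.
A = (K − N₀)/N₀ = 38.077. Set K/(1 + A·e^(−rt)) = K/2 → A·e^(−rt) = 1.
e^(−0.74t) = 1/38.077 = 0.0262626, so t = ln(38.077)/0.74 = 3.6396/0.74 = 4.9184.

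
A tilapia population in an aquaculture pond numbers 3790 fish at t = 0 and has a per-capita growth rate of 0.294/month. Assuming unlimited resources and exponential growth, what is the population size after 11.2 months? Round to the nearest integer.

102020 fish

N(t) = N₀·e^(rt) = 3790 × e^(0.294×11.2) = 3790 × e^3.293.
e^3.293 ≈ 26.918, so N ≈ 3790 × 26.918 = 102020.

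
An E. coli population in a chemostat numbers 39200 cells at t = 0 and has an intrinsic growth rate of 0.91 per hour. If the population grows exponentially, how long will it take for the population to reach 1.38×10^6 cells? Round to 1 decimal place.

3.9 hours

Set N₀·e^(rt) = 1.38×10^6: e^(0.91·t) = 1.38×10^6/39200 = 35.204.
0.91·t = ln(35.204) = 3.5612, so t = 3.5612/0.91 = 3.9134.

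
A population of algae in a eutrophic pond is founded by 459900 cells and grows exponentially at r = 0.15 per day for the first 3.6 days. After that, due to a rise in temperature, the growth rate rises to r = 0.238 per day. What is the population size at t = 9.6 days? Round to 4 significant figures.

3291000 cells

Phase 1: N(3.6) = 459900·e^(0.15×3.6) = 459900·e^0.54 = 789192.
Phase 2 runs for 9.6 − 3.6 = 6 days at r = 0.238.
N(9.6) = 789192·e^(0.238×6) = 789192·e^1.428 = 3.291205×10^6.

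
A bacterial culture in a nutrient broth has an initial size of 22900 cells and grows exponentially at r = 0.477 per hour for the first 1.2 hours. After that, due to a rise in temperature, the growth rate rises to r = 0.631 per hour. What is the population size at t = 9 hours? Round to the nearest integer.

5571039 cells

Phase 1: N(1.2) = 22900·e^(0.477×1.2) = 22900·e^0.5724 = 40590.6.
Phase 2 runs for 9 − 1.2 = 7.8 hours at r = 0.631.
N(9) = 40590.6·e^(0.631×7.8) = 40590.6·e^4.922 = 5.571039×10^6.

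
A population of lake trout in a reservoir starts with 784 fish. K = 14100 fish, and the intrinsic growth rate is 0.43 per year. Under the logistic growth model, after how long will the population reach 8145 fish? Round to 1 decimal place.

A = (K − N₀)/N₀ = (14100 − 784)/784 = 16.985.
Solve 14100/(1 + 16.985·e^(−0.43t)) = 8145: 1 + 16.985·e^(−0.43t) = 1.7311, so e^(−0.43t) = 0.043046.
−0.43·t = ln(0.043046) = -3.1455, so t = 3.1455/0.43 = 7.3151.

7.3 years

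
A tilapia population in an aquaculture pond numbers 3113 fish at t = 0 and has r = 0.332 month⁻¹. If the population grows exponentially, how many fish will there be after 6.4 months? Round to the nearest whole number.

N(t) = N₀·e^(rt) = 3113 × e^(0.332×6.4) = 3113 × e^2.125.
e^2.125 ≈ 8.3712, so N ≈ 3113 × 8.3712 = 26059.6.

26060 fish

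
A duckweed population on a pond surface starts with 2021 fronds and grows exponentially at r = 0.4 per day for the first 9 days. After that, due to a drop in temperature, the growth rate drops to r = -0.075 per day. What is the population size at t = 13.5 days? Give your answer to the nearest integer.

Phase 1: N(9) = 2021·e^(0.4×9) = 2021·e^3.6 = 73965.
Phase 2 runs for 13.5 − 9 = 4.5 days at r = -0.075.
N(13.5) = 73965·e^(-0.075×4.5) = 73965·e^-0.3375 = 52777.9.

52778 fronds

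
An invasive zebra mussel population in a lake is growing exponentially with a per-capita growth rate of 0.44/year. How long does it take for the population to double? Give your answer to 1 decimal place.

1.6 years

Doubling time t_d = ln(2)/r = 0.6931/0.44 = 1.5753.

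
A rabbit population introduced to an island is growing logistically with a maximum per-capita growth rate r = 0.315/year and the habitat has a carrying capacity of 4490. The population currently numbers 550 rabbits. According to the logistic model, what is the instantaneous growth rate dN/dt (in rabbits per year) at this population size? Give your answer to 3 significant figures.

dN/dt = rN(1 − N/K) = 0.315 × 550 × (1 − 550/4490).
1 − 550/4490 = 0.87751; dN/dt = 0.315 × 550 × 0.87751 = 152.03.

152 rabbits per year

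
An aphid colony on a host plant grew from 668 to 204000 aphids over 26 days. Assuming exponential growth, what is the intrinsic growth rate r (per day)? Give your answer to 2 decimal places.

0.22 per day

From N(t) = N₀·e^(rt): e^(r·26) = 204000/668 = 305.39.
r·26 = ln(305.39) = 5.7216, so r = 5.7216/26 = 0.22006.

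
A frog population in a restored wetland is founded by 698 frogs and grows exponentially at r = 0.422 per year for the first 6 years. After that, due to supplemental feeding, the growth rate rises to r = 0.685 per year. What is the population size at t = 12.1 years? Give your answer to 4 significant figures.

Phase 1: N(6) = 698·e^(0.422×6) = 698·e^2.532 = 8779.89.
Phase 2 runs for 12.1 − 6 = 6.1 years at r = 0.685.
N(12.1) = 8779.89·e^(0.685×6.1) = 8779.89·e^4.178 = 573045.

573000 frogs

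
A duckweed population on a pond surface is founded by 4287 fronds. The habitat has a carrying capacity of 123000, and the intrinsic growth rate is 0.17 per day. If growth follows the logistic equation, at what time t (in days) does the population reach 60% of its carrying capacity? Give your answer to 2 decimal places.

A = (K − N₀)/N₀ = (123000 − 4287)/4287 = 27.691.
Solve 123000/(1 + 27.691·e^(−0.17t)) = 73800: 1 + 27.691·e^(−0.17t) = 1.6667, so e^(−0.17t) = 0.0240749.
−0.17·t = ln(0.0240749) = -3.7266, so t = 3.7266/0.17 = 21.921.

21.92 days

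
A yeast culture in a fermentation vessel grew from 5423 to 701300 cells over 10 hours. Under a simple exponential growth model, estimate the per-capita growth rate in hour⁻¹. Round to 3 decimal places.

From N(t) = N₀·e^(rt): e^(r·10) = 701300/5423 = 129.32.
r·10 = ln(129.32) = 4.8623, so r = 4.8623/10 = 0.48623.

0.486 per hour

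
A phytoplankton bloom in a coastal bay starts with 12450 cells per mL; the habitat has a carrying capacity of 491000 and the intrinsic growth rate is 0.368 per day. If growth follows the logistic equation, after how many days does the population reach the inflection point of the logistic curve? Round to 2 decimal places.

Logistic growth is fastest at N = K/2 = 245500.
A = (K − N₀)/N₀ = 38.438. Set K/(1 + A·e^(−rt)) = K/2 → A·e^(−rt) = 1.
e^(−0.368t) = 1/38.438 = 0.0260161, so t = ln(38.438)/0.368 = 3.649/0.368 = 9.9159.

9.92 days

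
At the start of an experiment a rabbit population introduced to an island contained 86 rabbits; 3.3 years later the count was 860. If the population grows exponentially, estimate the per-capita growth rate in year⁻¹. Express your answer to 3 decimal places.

From N(t) = N₀·e^(rt): e^(r·3.3) = 860/86 = 10.
r·3.3 = ln(10) = 2.3026, so r = 2.3026/3.3 = 0.69775.

0.698 per year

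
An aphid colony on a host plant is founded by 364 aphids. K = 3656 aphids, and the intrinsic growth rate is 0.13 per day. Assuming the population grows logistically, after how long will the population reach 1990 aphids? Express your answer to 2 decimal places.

A = (K − N₀)/N₀ = (3656 − 364)/364 = 9.044.
Solve 3656/(1 + 9.044·e^(−0.13t)) = 1990: 1 + 9.044·e^(−0.13t) = 1.8372, so e^(−0.13t) = 0.0925686.
−0.13·t = ln(0.0925686) = -2.3798, so t = 2.3798/0.13 = 18.306.

18.31 days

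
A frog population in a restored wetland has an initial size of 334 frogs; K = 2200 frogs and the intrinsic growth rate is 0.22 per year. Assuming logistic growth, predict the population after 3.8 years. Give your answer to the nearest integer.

A = (K − N₀)/N₀ = (2200 − 334)/334 = 5.5868.
N(t) = K/(1 + A·e^(−rt)) = 2200/(1 + 5.5868×e^(−0.22×3.8)).
e^(−0.836) = 0.43344; denominator = 1 + 5.5868×0.43344 = 3.4216.
N = 2200/3.4216 = 642.982.

643 frogs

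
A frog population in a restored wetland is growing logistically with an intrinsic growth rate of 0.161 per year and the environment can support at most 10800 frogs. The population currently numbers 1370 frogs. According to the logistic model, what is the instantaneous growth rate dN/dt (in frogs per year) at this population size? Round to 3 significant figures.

193 frogs per year

dN/dt = rN(1 − N/K) = 0.161 × 1370 × (1 − 1370/10800).
1 − 1370/10800 = 0.87315; dN/dt = 0.161 × 1370 × 0.87315 = 192.59.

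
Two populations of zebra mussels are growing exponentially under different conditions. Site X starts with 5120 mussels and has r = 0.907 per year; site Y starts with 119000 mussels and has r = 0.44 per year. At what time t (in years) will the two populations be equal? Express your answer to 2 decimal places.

6.74 years

Set 5120·e^(0.907t) = 119000·e^(0.44t).
e^((0.907 − 0.44)t) = 119000/5120 → e^(0.467·t) = 23.242.
0.467·t = ln(23.242) = 3.146, so t = 3.146/0.467 = 6.7366.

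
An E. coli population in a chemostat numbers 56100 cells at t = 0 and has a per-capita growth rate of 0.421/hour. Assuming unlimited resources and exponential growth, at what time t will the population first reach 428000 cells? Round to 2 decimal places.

4.83 hours

Set N₀·e^(rt) = 428000: e^(0.421·t) = 428000/56100 = 7.6292.
0.421·t = ln(7.6292) = 2.032, so t = 2.032/0.421 = 4.8266.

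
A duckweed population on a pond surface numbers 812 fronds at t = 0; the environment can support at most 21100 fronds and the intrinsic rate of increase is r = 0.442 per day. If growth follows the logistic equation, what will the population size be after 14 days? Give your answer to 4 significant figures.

20070 fronds

A = (K − N₀)/N₀ = (21100 − 812)/812 = 24.985.
N(t) = K/(1 + A·e^(−rt)) = 21100/(1 + 24.985×e^(−0.442×14)).
e^(−6.188) = 0.0020539; denominator = 1 + 24.985×0.0020539 = 1.0513.
N = 21100/1.0513 = 20070.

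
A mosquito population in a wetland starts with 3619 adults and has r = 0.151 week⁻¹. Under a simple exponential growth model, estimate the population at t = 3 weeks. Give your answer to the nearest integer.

N(t) = N₀·e^(rt) = 3619 × e^(0.151×3) = 3619 × e^0.453.
e^0.453 ≈ 1.573, so N ≈ 3619 × 1.573 = 5692.77.

5693 adults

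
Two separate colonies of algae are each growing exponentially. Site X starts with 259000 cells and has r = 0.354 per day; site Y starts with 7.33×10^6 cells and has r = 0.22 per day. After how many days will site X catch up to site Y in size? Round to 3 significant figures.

24.9 days

Set 259000·e^(0.354t) = 7.33×10^6·e^(0.22t).
e^((0.354 − 0.22)t) = 7.33×10^6/259000 → e^(0.134·t) = 28.301.
0.134·t = ln(28.301) = 3.3429, so t = 3.3429/0.134 = 24.947.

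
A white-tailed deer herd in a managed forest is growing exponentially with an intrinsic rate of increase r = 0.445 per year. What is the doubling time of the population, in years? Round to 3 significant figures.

Doubling time t_d = ln(2)/r = 0.6931/0.445 = 1.5576.

1.56 years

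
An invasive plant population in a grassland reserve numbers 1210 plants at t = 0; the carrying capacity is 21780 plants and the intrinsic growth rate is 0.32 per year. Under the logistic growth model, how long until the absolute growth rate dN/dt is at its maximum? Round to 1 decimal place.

Logistic growth is fastest at N = K/2 = 10890.
A = (K − N₀)/N₀ = 17. Set K/(1 + A·e^(−rt)) = K/2 → A·e^(−rt) = 1.
e^(−0.32t) = 1/17 = 0.0588235, so t = ln(17)/0.32 = 2.8332/0.32 = 8.8538.

8.9 years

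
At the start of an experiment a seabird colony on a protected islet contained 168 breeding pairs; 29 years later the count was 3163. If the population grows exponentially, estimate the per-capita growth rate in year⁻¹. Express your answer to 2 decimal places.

From N(t) = N₀·e^(rt): e^(r·29) = 3163/168 = 18.827.
r·29 = ln(18.827) = 2.9353, so r = 2.9353/29 = 0.10122.

0.10 per year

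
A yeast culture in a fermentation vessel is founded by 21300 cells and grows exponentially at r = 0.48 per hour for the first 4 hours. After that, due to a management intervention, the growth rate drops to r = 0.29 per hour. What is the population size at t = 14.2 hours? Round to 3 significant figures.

2800000 cells

Phase 1: N(4) = 21300·e^(0.48×4) = 21300·e^1.92 = 145286.
Phase 2 runs for 14.2 − 4 = 10.2 hours at r = 0.29.
N(14.2) = 145286·e^(0.29×10.2) = 145286·e^2.958 = 2.798131×10^6.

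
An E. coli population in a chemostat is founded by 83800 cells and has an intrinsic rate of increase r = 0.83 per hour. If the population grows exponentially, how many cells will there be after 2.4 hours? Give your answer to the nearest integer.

N(t) = N₀·e^(rt) = 83800 × e^(0.83×2.4) = 83800 × e^1.992.
e^1.992 ≈ 7.3302, so N ≈ 83800 × 7.3302 = 614269.

614269 cells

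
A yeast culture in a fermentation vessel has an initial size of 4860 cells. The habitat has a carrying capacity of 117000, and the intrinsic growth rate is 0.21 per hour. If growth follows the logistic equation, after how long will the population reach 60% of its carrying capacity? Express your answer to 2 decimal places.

16.88 hours

A = (K − N₀)/N₀ = (117000 − 4860)/4860 = 23.074.
Solve 117000/(1 + 23.074·e^(−0.21t)) = 70200: 1 + 23.074·e^(−0.21t) = 1.6667, so e^(−0.21t) = 0.0288925.
−0.21·t = ln(0.0288925) = -3.5442, so t = 3.5442/0.21 = 16.877.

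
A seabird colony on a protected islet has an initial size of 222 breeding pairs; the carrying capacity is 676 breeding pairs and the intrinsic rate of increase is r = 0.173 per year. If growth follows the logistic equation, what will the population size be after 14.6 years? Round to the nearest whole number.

A = (K − N₀)/N₀ = (676 − 222)/222 = 2.045.
N(t) = K/(1 + A·e^(−rt)) = 676/(1 + 2.045×e^(−0.173×14.6)).
e^(−2.526) = 0.079994; denominator = 1 + 2.045×0.079994 = 1.1636.
N = 676/1.1636 = 580.96.

581 breeding pairs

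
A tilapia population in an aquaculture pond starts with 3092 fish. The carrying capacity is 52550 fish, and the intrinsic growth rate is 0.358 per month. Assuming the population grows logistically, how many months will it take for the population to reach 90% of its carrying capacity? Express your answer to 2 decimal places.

13.88 months

A = (K − N₀)/N₀ = (52550 − 3092)/3092 = 15.995.
Solve 52550/(1 + 15.995·e^(−0.358t)) = 47295: 1 + 15.995·e^(−0.358t) = 1.1111, so e^(−0.358t) = 0.00694641.
−0.358·t = ln(0.00694641) = -4.9695, so t = 4.9695/0.358 = 13.881.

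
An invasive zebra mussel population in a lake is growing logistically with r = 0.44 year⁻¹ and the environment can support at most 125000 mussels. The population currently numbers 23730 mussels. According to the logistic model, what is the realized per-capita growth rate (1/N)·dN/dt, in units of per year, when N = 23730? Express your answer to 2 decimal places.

(1/N)·dN/dt = r(1 − N/K) = 0.44 × (1 − 23730/125000).
= 0.44 × 0.81016 = 0.35647.

0.36 per year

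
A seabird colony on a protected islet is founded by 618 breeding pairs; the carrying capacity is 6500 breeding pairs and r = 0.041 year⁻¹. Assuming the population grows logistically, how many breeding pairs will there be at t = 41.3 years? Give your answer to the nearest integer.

A = (K − N₀)/N₀ = (6500 − 618)/618 = 9.5178.
N(t) = K/(1 + A·e^(−rt)) = 6500/(1 + 9.5178×e^(−0.041×41.3)).
e^(−1.693) = 0.18391; denominator = 1 + 9.5178×0.18391 = 2.7504.
N = 6500/2.7504 = 2363.26.

2363 breeding pairs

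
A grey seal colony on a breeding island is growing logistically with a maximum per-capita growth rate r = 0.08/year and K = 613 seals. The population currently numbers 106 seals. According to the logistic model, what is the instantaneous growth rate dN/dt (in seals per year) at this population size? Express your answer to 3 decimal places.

7.014 seals per year

dN/dt = rN(1 − N/K) = 0.08 × 106 × (1 − 106/613).
1 − 106/613 = 0.82708; dN/dt = 0.08 × 106 × 0.82708 = 7.0136.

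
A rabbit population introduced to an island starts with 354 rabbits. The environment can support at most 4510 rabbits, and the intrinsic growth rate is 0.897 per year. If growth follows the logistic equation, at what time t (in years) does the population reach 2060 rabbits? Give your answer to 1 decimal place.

2.6 years

A = (K − N₀)/N₀ = (4510 − 354)/354 = 11.74.
Solve 4510/(1 + 11.74·e^(−0.897t)) = 2060: 1 + 11.74·e^(−0.897t) = 2.1893, so e^(−0.897t) = 0.101304.
−0.897·t = ln(0.101304) = -2.2896, so t = 2.2896/0.897 = 2.5525.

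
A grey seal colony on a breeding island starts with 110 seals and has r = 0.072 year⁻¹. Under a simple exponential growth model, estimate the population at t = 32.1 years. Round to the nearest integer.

1110 seals

N(t) = N₀·e^(rt) = 110 × e^(0.072×32.1) = 110 × e^2.311.
e^2.311 ≈ 10.087, so N ≈ 110 × 10.087 = 1109.52.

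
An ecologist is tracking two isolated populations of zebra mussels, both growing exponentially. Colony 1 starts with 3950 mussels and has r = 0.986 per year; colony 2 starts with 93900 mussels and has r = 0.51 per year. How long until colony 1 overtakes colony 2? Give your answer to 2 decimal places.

Set 3950·e^(0.986t) = 93900·e^(0.51t).
e^((0.986 − 0.51)t) = 93900/3950 → e^(0.476·t) = 23.772.
0.476·t = ln(23.772) = 3.1685, so t = 3.1685/0.476 = 6.6565.

6.66 years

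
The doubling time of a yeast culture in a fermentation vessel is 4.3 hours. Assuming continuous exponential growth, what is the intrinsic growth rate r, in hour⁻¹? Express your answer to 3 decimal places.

r = ln(2)/t_d = 0.6931/4.3 = 0.1612.

0.161 per hour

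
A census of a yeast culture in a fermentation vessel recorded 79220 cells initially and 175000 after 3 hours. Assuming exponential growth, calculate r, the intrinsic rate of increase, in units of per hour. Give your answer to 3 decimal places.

From N(t) = N₀·e^(rt): e^(r·3) = 175000/79220 = 2.209.
r·3 = ln(2.209) = 0.79256, so r = 0.79256/3 = 0.26419.

0.264 per hour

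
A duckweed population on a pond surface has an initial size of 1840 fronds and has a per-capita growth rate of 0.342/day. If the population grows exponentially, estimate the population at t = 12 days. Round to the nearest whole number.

111471 fronds

N(t) = N₀·e^(rt) = 1840 × e^(0.342×12) = 1840 × e^4.104.
e^4.104 ≈ 60.582, so N ≈ 1840 × 60.582 = 111471.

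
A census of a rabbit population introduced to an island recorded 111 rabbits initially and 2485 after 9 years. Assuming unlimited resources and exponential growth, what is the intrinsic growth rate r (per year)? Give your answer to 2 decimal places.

From N(t) = N₀·e^(rt): e^(r·9) = 2485/111 = 22.387.
r·9 = ln(22.387) = 3.1085, so r = 3.1085/9 = 0.34539.

0.35 per year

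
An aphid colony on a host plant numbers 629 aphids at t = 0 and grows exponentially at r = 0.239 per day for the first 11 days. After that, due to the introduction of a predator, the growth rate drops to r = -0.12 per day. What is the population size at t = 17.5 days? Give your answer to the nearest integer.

3996 aphids

Phase 1: N(11) = 629·e^(0.239×11) = 629·e^2.629 = 8717.88.
Phase 2 runs for 17.5 − 11 = 6.5 days at r = -0.12.
N(17.5) = 8717.88·e^(-0.12×6.5) = 8717.88·e^-0.78 = 3996.33.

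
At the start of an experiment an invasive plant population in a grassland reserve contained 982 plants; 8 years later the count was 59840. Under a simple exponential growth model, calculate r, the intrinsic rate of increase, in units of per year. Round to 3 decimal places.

From N(t) = N₀·e^(rt): e^(r·8) = 59840/982 = 60.937.
r·8 = ln(60.937) = 4.1098, so r = 4.1098/8 = 0.51373.

0.514 per year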